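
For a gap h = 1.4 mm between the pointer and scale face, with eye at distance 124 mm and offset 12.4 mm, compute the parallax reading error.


error = h * offset / d
= 1.4 * 12.4 / 124
= 0.1400

0.1400


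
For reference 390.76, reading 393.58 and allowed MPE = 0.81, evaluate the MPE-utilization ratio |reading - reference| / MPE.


e = indication - reference = 393.58 - 390.76 = 2.8200
|e| = 2.8200
ratio = |e| / MPE = 2.8200 / 0.81
ratio = 3.4815

3.4815


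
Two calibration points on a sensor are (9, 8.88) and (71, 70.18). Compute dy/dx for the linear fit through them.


slope = (y2 - y1) / (x2 - x1)
= (70.18 - 8.88) / (71 - 9)
= 61.3000 / 62
= 0.9887

0.9887


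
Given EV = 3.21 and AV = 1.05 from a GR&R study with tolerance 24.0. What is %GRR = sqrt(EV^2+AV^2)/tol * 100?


GRR = sqrt(EV^2 + AV^2) = sqrt(3.21^2 + 1.05^2) = 3.3773658
%GRR = GRR / tol * 100 = 3.3773658 / 24.0 * 100
%GRR = 14.0724

14.0724


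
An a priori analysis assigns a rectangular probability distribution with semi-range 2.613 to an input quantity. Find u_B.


u_B = half_width / sqrt(3)
u_B = 2.613 / 1.7320508
u_B = 1.5086

1.5086


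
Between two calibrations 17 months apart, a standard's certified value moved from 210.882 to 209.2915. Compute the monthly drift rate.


rate = (v2 - v1) / months
= (209.2915 - 210.882) / 17
= -1.5905 / 17
= -0.0936

-0.0936


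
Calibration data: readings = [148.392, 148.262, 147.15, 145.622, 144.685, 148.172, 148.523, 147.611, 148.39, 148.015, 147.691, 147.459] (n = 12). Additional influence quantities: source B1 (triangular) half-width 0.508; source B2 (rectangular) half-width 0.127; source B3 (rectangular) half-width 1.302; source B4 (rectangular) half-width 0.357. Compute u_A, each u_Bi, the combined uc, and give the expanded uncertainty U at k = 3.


mean = (148.392 + 148.262 + 147.15 + 145.622 + 144.685 + 148.172 + 148.523 + 147.611 + 148.39 + 148.015 + 147.691 + 147.459) / 12 = 147.4976667
s = sqrt(sum((x - mean)^2)/(n-1)) = 1.1891851
u_A = s / sqrt(n) = 1.1891851 / sqrt(12) = 0.34328817
u_B1 = 0.508 / sqrt(6) = 0.20739013
u_B2 = 0.127 / sqrt(3) = 0.073323484
u_B3 = 1.302 / sqrt(3) = 0.75171005
u_B4 = 0.357 / sqrt(3) = 0.20611405
uc = sqrt(0.34328817^2 + 0.20739013^2 + 0.073323484^2 + 0.75171005^2 + 0.20611405^2) = 0.87965037
U = k * uc = 3 * 0.87965037
U = 2.6390

2.6390


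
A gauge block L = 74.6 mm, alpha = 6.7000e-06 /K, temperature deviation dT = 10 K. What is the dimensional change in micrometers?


dL = L * alpha * dT
= 74.6 * 6.7000e-06 * 10
= 0.0049982 mm
dL_um = 0.0049982 * 1000 = 4.9982 um

4.9982


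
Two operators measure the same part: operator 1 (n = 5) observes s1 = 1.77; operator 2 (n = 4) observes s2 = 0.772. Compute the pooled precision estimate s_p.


s_p = sqrt(((n1-1)*s1^2 + (n2-1)*s2^2) / (n1+n2-2))
numerator = (5-1)*1.77^2 + (4-1)*0.772^2 = 12.5316 + 1.787952 = 14.319552
denominator = 5 + 4 - 2 = 7
s_p^2 = 14.319552 / 7 = 2.0456503
s_p = sqrt(2.0456503) = 1.4303

1.4303


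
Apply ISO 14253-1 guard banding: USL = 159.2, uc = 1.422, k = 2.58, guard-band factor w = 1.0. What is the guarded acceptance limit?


U = k * uc = 2.58 * 1.422 = 3.66876
guard band g = w * U = 1.0 * 3.66876 = 3.66876
AL = USL - g = 159.2 - 3.66876
AL = 155.5312

155.5312


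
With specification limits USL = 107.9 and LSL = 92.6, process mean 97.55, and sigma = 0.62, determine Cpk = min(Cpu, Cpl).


Cpu = (USL - mean) / (3*sigma) = (107.9 - 97.55) / (3*0.62) = 5.5645
Cpl = (mean - LSL) / (3*sigma) = (97.55 - 92.6) / (3*0.62) = 2.6613
Cpk = min(Cpu, Cpl) = 2.6613

2.6613


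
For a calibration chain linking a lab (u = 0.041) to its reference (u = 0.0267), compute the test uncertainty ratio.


TUR = u_lab / u_ref
= 0.041 / 0.0267
= 1.5356

1.5356


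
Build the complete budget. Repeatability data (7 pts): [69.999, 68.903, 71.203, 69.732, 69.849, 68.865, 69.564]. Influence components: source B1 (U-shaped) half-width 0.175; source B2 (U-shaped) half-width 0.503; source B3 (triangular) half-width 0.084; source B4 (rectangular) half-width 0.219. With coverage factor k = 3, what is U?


mean = (69.999 + 68.903 + 71.203 + 69.732 + 69.849 + 68.865 + 69.564) / 7 = 69.73071429
s = sqrt(sum((x - mean)^2)/(n-1)) = 0.78697326
u_A = s / sqrt(n) = 0.78697326 / sqrt(7) = 0.29744793
u_B1 = 0.175 / sqrt(2) = 0.12374369
u_B2 = 0.503 / sqrt(2) = 0.35567471
u_B3 = 0.084 / sqrt(6) = 0.034292856
u_B4 = 0.219 / sqrt(3) = 0.12643971
uc = sqrt(0.29744793^2 + 0.12374369^2 + 0.35567471^2 + 0.034292856^2 + 0.12643971^2) = 0.49744876
U = k * uc = 3 * 0.49744876
U = 1.4923

1.4923


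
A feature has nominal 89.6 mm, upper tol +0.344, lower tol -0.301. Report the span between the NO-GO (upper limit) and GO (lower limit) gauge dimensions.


GO = nominal - lower_tol (smallest hole = maximum material condition)
GO = 89.6 - 0.301 = 89.299
NO-GO = nominal + upper_tol (largest hole = least material condition)
NO-GO = 89.6 + 0.344 = 89.944
spread = NO-GO - GO = 89.944 - 89.299 = 0.6450

0.6450


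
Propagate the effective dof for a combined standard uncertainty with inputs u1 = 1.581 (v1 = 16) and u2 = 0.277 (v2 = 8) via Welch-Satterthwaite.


uc = sqrt(u1^2 + u2^2) = sqrt(1.581^2 + 0.277^2) = 1.6050826
v_eff = uc^4 / (u1^4/v1 + u2^4/v2)
= 1.6050826^4 / (1.581^4/16 + 0.277^4/8)
= 6.637271 / 0.39122374
v_eff = 16.9654

16.9654


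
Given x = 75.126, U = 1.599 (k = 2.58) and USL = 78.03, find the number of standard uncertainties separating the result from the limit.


u = U / k = 1.599 / 2.58 = 0.61976744
margin = |USL - x| = |78.03 - 75.126| = 2.904
z = margin / u = 2.904 / 0.61976744
z = 4.6856

4.6856


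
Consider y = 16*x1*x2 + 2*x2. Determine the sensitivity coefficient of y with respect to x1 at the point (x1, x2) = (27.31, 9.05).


y = 16*x1*x2 + 2*x2
dy/dx1 = 16*x2
Evaluate at x2 = 9.05: c1 = 16 * 9.05
c1 = 144.8000

144.8000


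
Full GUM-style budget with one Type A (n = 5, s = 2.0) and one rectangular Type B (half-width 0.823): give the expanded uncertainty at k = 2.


u_A = s / sqrt(n) = 2.0 / sqrt(5) = 0.89442719
u_B = half_width / sqrt(3) = 0.823 / sqrt(3) = 0.47515927
uc = sqrt(u_A^2 + u_B^2) = sqrt(0.89442719^2 + 0.47515927^2) = 1.0128062
U = k * uc = 2 * 1.0128062
U = 2.0256

2.0256


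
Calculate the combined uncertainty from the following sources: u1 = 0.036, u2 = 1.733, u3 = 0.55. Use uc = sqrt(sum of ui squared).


uc = sqrt(0.036^2 + 1.733^2 + 0.55^2)
uc = sqrt(3.307085)
uc = 1.8185

1.8185


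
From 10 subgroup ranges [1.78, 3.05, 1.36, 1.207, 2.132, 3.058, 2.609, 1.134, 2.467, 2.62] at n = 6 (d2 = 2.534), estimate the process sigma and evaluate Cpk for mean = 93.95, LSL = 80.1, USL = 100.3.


R_bar = (1.78 + 3.05 + 1.36 + 1.207 + 2.132 + 3.058 + 2.609 + 1.134 + 2.467 + 2.62) / 10 = 2.1417
sigma = R_bar / d2 = 2.1417 / 2.534 = 0.84518548
Cp = (USL - LSL)/(6*sigma) = (100.3 - 80.1)/(6*0.84518548) = 3.9833
Cpu = (100.3 - 93.95)/(3*0.84518548) = 2.5044
Cpl = (93.95 - 80.1)/(3*0.84518548) = 5.4623
Cpk = min(Cpu, Cpl) = 2.5044

2.5044


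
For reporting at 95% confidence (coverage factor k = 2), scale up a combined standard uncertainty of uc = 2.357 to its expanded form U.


U = k * uc
U = 2 * 2.357
U = 4.7140

4.7140


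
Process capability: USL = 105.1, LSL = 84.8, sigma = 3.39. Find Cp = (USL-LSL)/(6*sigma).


Cp = (USL - LSL) / (6 * sigma)
= (105.1 - 84.8) / (6 * 3.39)
= 20.3000 / 20.3400
= 0.9980

0.9980


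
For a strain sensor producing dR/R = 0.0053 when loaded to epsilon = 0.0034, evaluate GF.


GF = (dR/R) / epsilon
= 0.0053 / 0.0034
= 1.5588

1.5588


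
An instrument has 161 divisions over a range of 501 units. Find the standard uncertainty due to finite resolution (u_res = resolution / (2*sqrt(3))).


resolution = range / divisions
resolution = 501 / 161 = 3.1118012
u_res = resolution / (2*sqrt(3))
u_res = 3.1118012 / 3.4641016
u_res = 0.8983

0.8983


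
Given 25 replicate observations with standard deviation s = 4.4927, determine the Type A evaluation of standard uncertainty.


u_A = s / sqrt(n)
u_A = 4.4927 / sqrt(25)
u_A = 4.4927 / 5
u_A = 0.8985

0.8985


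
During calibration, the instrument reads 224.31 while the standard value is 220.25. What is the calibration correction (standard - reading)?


Correction = standard - reading
= 220.25 - 224.31
= -4.0600

-4.0600


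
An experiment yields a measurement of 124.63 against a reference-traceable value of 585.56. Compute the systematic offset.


Systematic error = measured - true
= 124.63 - 585.56
= -460.9300

-460.9300


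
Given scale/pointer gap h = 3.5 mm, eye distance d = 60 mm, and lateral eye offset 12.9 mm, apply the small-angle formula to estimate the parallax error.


error = h * offset / d
= 3.5 * 12.9 / 60
= 0.7525

0.7525


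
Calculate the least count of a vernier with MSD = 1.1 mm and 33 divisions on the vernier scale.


LC = MSD / n_div
= 1.1 / 33
= 0.0333

0.0333


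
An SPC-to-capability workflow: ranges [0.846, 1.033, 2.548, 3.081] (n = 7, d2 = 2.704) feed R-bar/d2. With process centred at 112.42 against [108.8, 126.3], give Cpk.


R_bar = (0.846 + 1.033 + 2.548 + 3.081) / 4 = 1.877
sigma = R_bar / d2 = 1.877 / 2.704 = 0.6941568
Cp = (USL - LSL)/(6*sigma) = (126.3 - 108.8)/(6*0.6941568) = 4.2017
Cpu = (126.3 - 112.42)/(3*0.6941568) = 6.6652
Cpl = (112.42 - 108.8)/(3*0.6941568) = 1.7383
Cpk = min(Cpu, Cpl) = 1.7383

1.7383


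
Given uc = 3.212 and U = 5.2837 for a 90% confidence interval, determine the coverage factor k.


k = U / uc
k = 5.2837 / 3.212
k = 1.645

1.645


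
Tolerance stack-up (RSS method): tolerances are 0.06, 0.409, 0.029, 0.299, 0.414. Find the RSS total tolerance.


RSS = sqrt(0.06^2 + 0.409^2 + 0.029^2 + 0.299^2 + 0.414^2)
= sqrt(0.432519)
= 0.6577

0.6577


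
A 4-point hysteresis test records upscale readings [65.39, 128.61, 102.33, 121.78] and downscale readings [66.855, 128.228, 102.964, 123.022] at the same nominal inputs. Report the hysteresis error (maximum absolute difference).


|65.39 - 66.855| = 1.4650
|128.61 - 128.228| = 0.3820
|102.33 - 102.964| = 0.6340
|121.78 - 123.022| = 1.2420
hysteresis = max(diffs) = 1.4650

1.4650


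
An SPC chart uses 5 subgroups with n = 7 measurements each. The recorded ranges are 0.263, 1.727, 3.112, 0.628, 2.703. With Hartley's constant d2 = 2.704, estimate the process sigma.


R_bar = (0.263 + 1.727 + 3.112 + 0.628 + 2.703) / 5
R_bar = 8.433 / 5 = 1.6866
sigma_hat = R_bar / d2 = 1.6866 / 2.704 = 0.6237

0.6237


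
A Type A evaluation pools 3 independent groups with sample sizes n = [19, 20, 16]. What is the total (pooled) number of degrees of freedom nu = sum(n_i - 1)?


nu = sum_i (n_i - 1)
nu = ((19 - 1) + (20 - 1) + (16 - 1))
nu = 18 + 19 + 15
nu = 52

52


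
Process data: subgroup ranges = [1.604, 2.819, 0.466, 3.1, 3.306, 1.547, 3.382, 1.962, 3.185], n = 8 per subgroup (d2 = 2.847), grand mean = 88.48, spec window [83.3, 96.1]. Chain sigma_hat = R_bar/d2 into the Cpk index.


R_bar = (1.604 + 2.819 + 0.466 + 3.1 + 3.306 + 1.547 + 3.382 + 1.962 + 3.185) / 9 = 2.3745556
sigma = R_bar / d2 = 2.3745556 / 2.847 = 0.83405536
Cp = (USL - LSL)/(6*sigma) = (96.1 - 83.3)/(6*0.83405536) = 2.5578
Cpu = (96.1 - 88.48)/(3*0.83405536) = 3.0454
Cpl = (88.48 - 83.3)/(3*0.83405536) = 2.0702
Cpk = min(Cpu, Cpl) = 2.0702

2.0702


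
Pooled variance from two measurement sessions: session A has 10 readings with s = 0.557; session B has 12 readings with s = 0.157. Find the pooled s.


s_p = sqrt(((n1-1)*s1^2 + (n2-1)*s2^2) / (n1+n2-2))
numerator = (10-1)*0.557^2 + (12-1)*0.157^2 = 2.792241 + 0.271139 = 3.06338
denominator = 10 + 12 - 2 = 20
s_p^2 = 3.06338 / 20 = 0.153169
s_p = sqrt(0.153169) = 0.3914

0.3914


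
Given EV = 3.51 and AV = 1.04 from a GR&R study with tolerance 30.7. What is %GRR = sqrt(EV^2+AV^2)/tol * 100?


GRR = sqrt(EV^2 + AV^2) = sqrt(3.51^2 + 1.04^2) = 3.6608332
%GRR = GRR / tol * 100 = 3.6608332 / 30.7 * 100
%GRR = 11.9245

11.9245


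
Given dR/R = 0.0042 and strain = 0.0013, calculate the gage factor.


GF = (dR/R) / epsilon
= 0.0042 / 0.0013
= 3.2308

3.2308


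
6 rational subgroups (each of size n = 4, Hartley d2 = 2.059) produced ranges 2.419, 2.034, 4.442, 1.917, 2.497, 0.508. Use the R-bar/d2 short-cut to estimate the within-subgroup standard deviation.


R_bar = (2.419 + 2.034 + 4.442 + 1.917 + 2.497 + 0.508) / 6
R_bar = 13.817 / 6 = 2.3028333
sigma_hat = R_bar / d2 = 2.3028333 / 2.059 = 1.1184

1.1184


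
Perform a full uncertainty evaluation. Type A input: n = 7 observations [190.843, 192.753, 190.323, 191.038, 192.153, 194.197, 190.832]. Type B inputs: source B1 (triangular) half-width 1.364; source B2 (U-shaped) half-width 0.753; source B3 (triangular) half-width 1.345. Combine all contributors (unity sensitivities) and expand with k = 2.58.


mean = (190.843 + 192.753 + 190.323 + 191.038 + 192.153 + 194.197 + 190.832) / 7 = 191.7341429
s = sqrt(sum((x - mean)^2)/(n-1)) = 1.376173
u_A = s / sqrt(n) = 1.376173 / sqrt(7) = 0.5201445
u_B1 = 1.364 / sqrt(6) = 0.55685067
u_B2 = 0.753 / sqrt(2) = 0.53245141
u_B3 = 1.345 / sqrt(6) = 0.54909395
uc = sqrt(0.5201445^2 + 0.55685067^2 + 0.53245141^2 + 0.54909395^2) = 1.0796489
U = k * uc = 2.58 * 1.0796489
U = 2.7855

2.7855


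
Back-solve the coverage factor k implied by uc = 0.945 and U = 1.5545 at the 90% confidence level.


k = U / uc
k = 1.5545 / 0.945
k = 1.645

1.645


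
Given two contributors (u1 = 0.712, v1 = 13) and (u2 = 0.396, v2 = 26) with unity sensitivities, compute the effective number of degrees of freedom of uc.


uc = sqrt(u1^2 + u2^2) = sqrt(0.712^2 + 0.396^2) = 0.81471467
v_eff = uc^4 / (u1^4/v1 + u2^4/v2)
= 0.81471467^4 / (0.712^4/13 + 0.396^4/26)
= 0.44057733 / 0.02071445
v_eff = 21.2691

21.2691


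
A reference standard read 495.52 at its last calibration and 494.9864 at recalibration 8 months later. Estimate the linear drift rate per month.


rate = (v2 - v1) / months
= (494.9864 - 495.52) / 8
= -0.5336 / 8
= -0.0667

-0.0667


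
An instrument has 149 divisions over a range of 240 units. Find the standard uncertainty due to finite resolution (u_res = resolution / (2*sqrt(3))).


resolution = range / divisions
resolution = 240 / 149 = 1.6107383
u_res = resolution / (2*sqrt(3))
u_res = 1.6107383 / 3.4641016
u_res = 0.4650

0.4650


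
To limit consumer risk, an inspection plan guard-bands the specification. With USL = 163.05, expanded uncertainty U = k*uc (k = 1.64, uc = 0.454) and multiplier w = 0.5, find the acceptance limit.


U = k * uc = 1.64 * 0.454 = 0.74456
guard band g = w * U = 0.5 * 0.74456 = 0.37228
AL = USL - g = 163.05 - 0.37228
AL = 162.6777

162.6777


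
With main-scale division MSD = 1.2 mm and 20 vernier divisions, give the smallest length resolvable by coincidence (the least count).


LC = MSD / n_div
= 1.2 / 20
= 0.0600

0.0600


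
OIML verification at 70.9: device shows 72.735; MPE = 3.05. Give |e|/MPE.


e = indication - reference = 72.735 - 70.9 = 1.8350
|e| = 1.8350
ratio = |e| / MPE = 1.8350 / 3.05
ratio = 0.6016

0.6016


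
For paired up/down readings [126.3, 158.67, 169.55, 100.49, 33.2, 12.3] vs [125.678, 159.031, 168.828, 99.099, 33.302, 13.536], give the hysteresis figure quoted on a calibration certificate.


|126.3 - 125.678| = 0.6220
|158.67 - 159.031| = 0.3610
|169.55 - 168.828| = 0.7220
|100.49 - 99.099| = 1.3910
|33.2 - 33.302| = 0.1020
|12.3 - 13.536| = 1.2360
hysteresis = max(diffs) = 1.3910

1.3910


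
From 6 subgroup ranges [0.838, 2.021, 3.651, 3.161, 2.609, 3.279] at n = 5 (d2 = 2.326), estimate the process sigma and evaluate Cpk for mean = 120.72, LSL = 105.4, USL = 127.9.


R_bar = (0.838 + 2.021 + 3.651 + 3.161 + 2.609 + 3.279) / 6 = 2.5931667
sigma = R_bar / d2 = 2.5931667 / 2.326 = 1.114861
Cp = (USL - LSL)/(6*sigma) = (127.9 - 105.4)/(6*1.114861) = 3.3636
Cpu = (127.9 - 120.72)/(3*1.114861) = 2.1468
Cpl = (120.72 - 105.4)/(3*1.114861) = 4.5805
Cpk = min(Cpu, Cpl) = 2.1468

2.1468


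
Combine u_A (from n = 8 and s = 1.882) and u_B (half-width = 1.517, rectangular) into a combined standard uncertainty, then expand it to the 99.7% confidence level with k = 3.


u_A = s / sqrt(n) = 1.882 / sqrt(8) = 0.66538748
u_B = half_width / sqrt(3) = 1.517 / sqrt(3) = 0.87584036
uc = sqrt(u_A^2 + u_B^2) = sqrt(0.66538748^2 + 0.87584036^2) = 1.0999258
U = k * uc = 3 * 1.0999258
U = 3.2998

3.2998


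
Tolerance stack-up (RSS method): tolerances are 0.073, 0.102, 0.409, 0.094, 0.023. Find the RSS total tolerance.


RSS = sqrt(0.073^2 + 0.102^2 + 0.409^2 + 0.094^2 + 0.023^2)
= sqrt(0.192379)
= 0.4386

0.4386


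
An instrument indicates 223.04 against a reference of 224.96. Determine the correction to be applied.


Correction = standard - reading
= 224.96 - 223.04
= 1.9200

1.9200


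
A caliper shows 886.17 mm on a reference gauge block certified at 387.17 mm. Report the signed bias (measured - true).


Systematic error = measured - true
= 886.17 - 387.17
= 499.0000

499.0000


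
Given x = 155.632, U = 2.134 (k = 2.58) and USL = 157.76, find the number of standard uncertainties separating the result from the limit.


u = U / k = 2.134 / 2.58 = 0.82713178
margin = |USL - x| = |157.76 - 155.632| = 2.128
z = margin / u = 2.128 / 0.82713178
z = 2.5727

2.5727


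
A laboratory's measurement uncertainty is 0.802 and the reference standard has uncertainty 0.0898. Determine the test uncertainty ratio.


TUR = u_lab / u_ref
= 0.802 / 0.0898
= 8.9310

8.9310


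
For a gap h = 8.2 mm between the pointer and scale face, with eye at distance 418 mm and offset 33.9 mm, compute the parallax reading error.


error = h * offset / d
= 8.2 * 33.9 / 418
= 0.6650

0.6650


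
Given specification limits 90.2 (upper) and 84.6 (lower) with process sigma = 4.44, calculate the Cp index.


Cp = (USL - LSL) / (6 * sigma)
= (90.2 - 84.6) / (6 * 4.44)
= 5.6000 / 26.6400
= 0.2102

0.2102


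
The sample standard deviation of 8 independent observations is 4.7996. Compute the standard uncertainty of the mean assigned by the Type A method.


u_A = s / sqrt(n)
u_A = 4.7996 / sqrt(8)
u_A = 4.7996 / 2.8284271
u_A = 1.6969

1.6969


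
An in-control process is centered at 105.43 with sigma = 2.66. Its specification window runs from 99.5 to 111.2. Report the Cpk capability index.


Cpu = (USL - mean) / (3*sigma) = (111.2 - 105.43) / (3*2.66) = 0.7231
Cpl = (mean - LSL) / (3*sigma) = (105.43 - 99.5) / (3*2.66) = 0.7431
Cpk = min(Cpu, Cpl) = 0.7231

0.7231


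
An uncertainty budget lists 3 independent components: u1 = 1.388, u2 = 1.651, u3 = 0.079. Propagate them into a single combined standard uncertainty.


uc = sqrt(1.388^2 + 1.651^2 + 0.079^2)
uc = sqrt(4.658586)
uc = 2.1584

2.1584


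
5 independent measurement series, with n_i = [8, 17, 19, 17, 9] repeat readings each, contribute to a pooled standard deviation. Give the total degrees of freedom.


nu = sum_i (n_i - 1)
nu = ((8 - 1) + (17 - 1) + (19 - 1) + (17 - 1) + (9 - 1))
nu = 7 + 16 + 18 + 16 + 8
nu = 65

65


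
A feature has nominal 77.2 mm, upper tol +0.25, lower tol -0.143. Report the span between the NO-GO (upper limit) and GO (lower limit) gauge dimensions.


GO = nominal - lower_tol (smallest hole = maximum material condition)
GO = 77.2 - 0.143 = 77.057
NO-GO = nominal + upper_tol (largest hole = least material condition)
NO-GO = 77.2 + 0.25 = 77.45
spread = NO-GO - GO = 77.45 - 77.057 = 0.3930

0.3930


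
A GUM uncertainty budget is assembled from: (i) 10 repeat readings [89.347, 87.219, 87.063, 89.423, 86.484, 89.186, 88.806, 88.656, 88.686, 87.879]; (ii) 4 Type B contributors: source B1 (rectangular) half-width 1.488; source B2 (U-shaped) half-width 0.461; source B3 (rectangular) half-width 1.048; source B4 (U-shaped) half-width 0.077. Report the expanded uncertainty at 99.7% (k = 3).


mean = (89.347 + 87.219 + 87.063 + 89.423 + 86.484 + 89.186 + 88.806 + 88.656 + 88.686 + 87.879) / 10 = 88.2749
s = sqrt(sum((x - mean)^2)/(n-1)) = 1.0457124
u_A = s / sqrt(n) = 1.0457124 / sqrt(10) = 0.3306833
u_B1 = 1.488 / sqrt(3) = 0.8590972
u_B2 = 0.461 / sqrt(2) = 0.32597623
u_B3 = 1.048 / sqrt(3) = 0.60506308
u_B4 = 0.077 / sqrt(2) = 0.054447222
uc = sqrt(0.3306833^2 + 0.8590972^2 + 0.32597623^2 + 0.60506308^2 + 0.054447222^2) = 1.1500982
U = k * uc = 3 * 1.1500982
U = 3.4503

3.4503


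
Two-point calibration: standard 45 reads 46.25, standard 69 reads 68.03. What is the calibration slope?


slope = (y2 - y1) / (x2 - x1)
= (68.03 - 46.25) / (69 - 45)
= 21.7800 / 24
= 0.9075

0.9075


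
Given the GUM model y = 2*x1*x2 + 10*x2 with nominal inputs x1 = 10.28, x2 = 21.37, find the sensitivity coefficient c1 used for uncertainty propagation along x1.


y = 2*x1*x2 + 10*x2
dy/dx1 = 2*x2
Evaluate at x2 = 21.37: c1 = 2 * 21.37
c1 = 42.7400

42.7400


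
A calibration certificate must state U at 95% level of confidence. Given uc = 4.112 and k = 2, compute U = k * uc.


U = k * uc
U = 2 * 4.112
U = 8.2240

8.2240


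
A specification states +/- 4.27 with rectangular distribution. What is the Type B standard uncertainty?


u_B = half_width / sqrt(3)
u_B = 4.27 / 1.7320508
u_B = 2.4653

2.4653


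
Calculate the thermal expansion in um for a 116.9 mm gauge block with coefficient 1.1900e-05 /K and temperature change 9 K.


dL = L * alpha * dT
= 116.9 * 1.1900e-05 * 9
= 0.0125200 mm
dL_um = 0.0125200 * 1000 = 12.5200 um

12.5200


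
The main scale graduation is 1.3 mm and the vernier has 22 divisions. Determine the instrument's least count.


LC = MSD / n_div
= 1.3 / 22
= 0.0591

0.0591


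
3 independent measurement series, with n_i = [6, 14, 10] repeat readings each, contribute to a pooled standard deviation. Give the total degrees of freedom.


nu = sum_i (n_i - 1)
nu = ((6 - 1) + (14 - 1) + (10 - 1))
nu = 5 + 13 + 9
nu = 27

27


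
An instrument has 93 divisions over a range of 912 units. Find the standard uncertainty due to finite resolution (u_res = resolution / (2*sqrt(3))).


resolution = range / divisions
resolution = 912 / 93 = 9.8064516
u_res = resolution / (2*sqrt(3))
u_res = 9.8064516 / 3.4641016
u_res = 2.8309

2.8309


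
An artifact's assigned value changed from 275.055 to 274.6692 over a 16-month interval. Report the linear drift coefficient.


rate = (v2 - v1) / months
= (274.6692 - 275.055) / 16
= -0.3858 / 16
= -0.0241

-0.0241


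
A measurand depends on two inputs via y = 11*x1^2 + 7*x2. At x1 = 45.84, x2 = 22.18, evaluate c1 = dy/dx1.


y = 11*x1^2 + 7*x2
dy/dx1 = 2*11*x1
Evaluate at x1 = 45.84: c1 = 22 * 45.84
c1 = 1008.4800

1008.4800


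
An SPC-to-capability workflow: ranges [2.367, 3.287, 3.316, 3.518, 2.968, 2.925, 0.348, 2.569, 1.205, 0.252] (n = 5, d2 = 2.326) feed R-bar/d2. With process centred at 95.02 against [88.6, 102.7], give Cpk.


R_bar = (2.367 + 3.287 + 3.316 + 3.518 + 2.968 + 2.925 + 0.348 + 2.569 + 1.205 + 0.252) / 10 = 2.2755
sigma = R_bar / d2 = 2.2755 / 2.326 = 0.97828891
Cp = (USL - LSL)/(6*sigma) = (102.7 - 88.6)/(6*0.97828891) = 2.4022
Cpu = (102.7 - 95.02)/(3*0.97828891) = 2.6168
Cpl = (95.02 - 88.6)/(3*0.97828891) = 2.1875
Cpk = min(Cpu, Cpl) = 2.1875

2.1875


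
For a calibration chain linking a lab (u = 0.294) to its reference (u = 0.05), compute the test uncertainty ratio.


TUR = u_lab / u_ref
= 0.294 / 0.05
= 5.8800

5.8800


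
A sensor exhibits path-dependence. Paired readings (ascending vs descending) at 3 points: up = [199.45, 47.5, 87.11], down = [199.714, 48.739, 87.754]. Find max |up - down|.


|199.45 - 199.714| = 0.2640
|47.5 - 48.739| = 1.2390
|87.11 - 87.754| = 0.6440
hysteresis = max(diffs) = 1.2390

1.2390


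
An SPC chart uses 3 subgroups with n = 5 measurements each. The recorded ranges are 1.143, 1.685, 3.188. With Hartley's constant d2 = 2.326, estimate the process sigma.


R_bar = (1.143 + 1.685 + 3.188) / 3
R_bar = 6.016 / 3 = 2.0053333
sigma_hat = R_bar / d2 = 2.0053333 / 2.326 = 0.8621

0.8621


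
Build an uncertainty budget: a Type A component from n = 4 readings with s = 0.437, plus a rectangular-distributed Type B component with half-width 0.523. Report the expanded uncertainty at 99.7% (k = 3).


u_A = s / sqrt(n) = 0.437 / sqrt(4) = 0.2185
u_B = half_width / sqrt(3) = 0.523 / sqrt(3) = 0.30195419
uc = sqrt(u_A^2 + u_B^2) = sqrt(0.2185^2 + 0.30195419^2) = 0.37271783
U = k * uc = 3 * 0.37271783
U = 1.1182

1.1182


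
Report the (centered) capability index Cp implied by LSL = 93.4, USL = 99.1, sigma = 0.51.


Cp = (USL - LSL) / (6 * sigma)
= (99.1 - 93.4) / (6 * 0.51)
= 5.7000 / 3.0600
= 1.8627

1.8627


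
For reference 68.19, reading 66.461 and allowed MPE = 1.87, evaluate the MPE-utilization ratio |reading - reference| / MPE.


e = indication - reference = 66.461 - 68.19 = -1.7290
|e| = 1.7290
ratio = |e| / MPE = 1.7290 / 1.87
ratio = 0.9246

0.9246


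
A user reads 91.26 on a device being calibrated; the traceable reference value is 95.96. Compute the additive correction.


Correction = standard - reading
= 95.96 - 91.26
= 4.7000

4.7000


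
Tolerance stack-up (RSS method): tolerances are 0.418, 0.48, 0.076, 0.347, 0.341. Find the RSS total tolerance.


RSS = sqrt(0.418^2 + 0.48^2 + 0.076^2 + 0.347^2 + 0.341^2)
= sqrt(0.64759)
= 0.8047

0.8047


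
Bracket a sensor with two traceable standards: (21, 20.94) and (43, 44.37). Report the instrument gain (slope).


slope = (y2 - y1) / (x2 - x1)
= (44.37 - 20.94) / (43 - 21)
= 23.4300 / 22
= 1.0650

1.0650


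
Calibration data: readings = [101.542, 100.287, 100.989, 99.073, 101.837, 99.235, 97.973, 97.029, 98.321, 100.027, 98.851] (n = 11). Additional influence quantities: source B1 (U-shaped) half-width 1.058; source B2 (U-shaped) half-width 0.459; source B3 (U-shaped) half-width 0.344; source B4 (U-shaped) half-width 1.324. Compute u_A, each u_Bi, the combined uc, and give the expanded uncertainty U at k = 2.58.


mean = (101.542 + 100.287 + 100.989 + 99.073 + 101.837 + 99.235 + 97.973 + 97.029 + 98.321 + 100.027 + 98.851) / 11 = 99.56036364
s = sqrt(sum((x - mean)^2)/(n-1)) = 1.523379
u_A = s / sqrt(n) = 1.523379 / sqrt(11) = 0.45931605
u_B1 = 1.058 / sqrt(2) = 0.74811897
u_B2 = 0.459 / sqrt(2) = 0.32456201
u_B3 = 0.344 / sqrt(2) = 0.24324473
u_B4 = 1.324 / sqrt(2) = 0.93620938
uc = sqrt(0.45931605^2 + 0.74811897^2 + 0.32456201^2 + 0.24324473^2 + 0.93620938^2) = 1.3459754
U = k * uc = 2.58 * 1.3459754
U = 3.4726

3.4726


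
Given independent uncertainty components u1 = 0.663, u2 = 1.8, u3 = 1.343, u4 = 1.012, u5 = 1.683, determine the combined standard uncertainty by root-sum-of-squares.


uc = sqrt(0.663^2 + 1.8^2 + 1.343^2 + 1.012^2 + 1.683^2)
uc = sqrt(9.339851)
uc = 3.0561

3.0561


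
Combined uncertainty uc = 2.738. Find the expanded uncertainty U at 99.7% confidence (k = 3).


U = k * uc
U = 3 * 2.738
U = 8.2140

8.2140


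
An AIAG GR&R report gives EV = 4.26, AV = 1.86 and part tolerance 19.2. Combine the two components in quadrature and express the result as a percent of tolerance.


GRR = sqrt(EV^2 + AV^2) = sqrt(4.26^2 + 1.86^2) = 4.6483545
%GRR = GRR / tol * 100 = 4.6483545 / 19.2 * 100
%GRR = 24.2102

24.2102


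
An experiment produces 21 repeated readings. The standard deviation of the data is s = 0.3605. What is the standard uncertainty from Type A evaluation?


u_A = s / sqrt(n)
u_A = 0.3605 / sqrt(21)
u_A = 0.3605 / 4.5825757
u_A = 0.0787

0.0787


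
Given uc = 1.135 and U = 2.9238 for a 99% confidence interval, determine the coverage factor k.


k = U / uc
k = 2.9238 / 1.135
k = 2.576

2.576


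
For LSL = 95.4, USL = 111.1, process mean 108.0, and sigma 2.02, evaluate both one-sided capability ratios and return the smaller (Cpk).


Cpu = (USL - mean) / (3*sigma) = (111.1 - 108.0) / (3*2.02) = 0.5116
Cpl = (mean - LSL) / (3*sigma) = (108.0 - 95.4) / (3*2.02) = 2.0792
Cpk = min(Cpu, Cpl) = 0.5116

0.5116


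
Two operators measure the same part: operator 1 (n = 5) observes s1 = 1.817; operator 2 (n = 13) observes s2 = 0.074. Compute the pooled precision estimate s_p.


s_p = sqrt(((n1-1)*s1^2 + (n2-1)*s2^2) / (n1+n2-2))
numerator = (5-1)*1.817^2 + (13-1)*0.074^2 = 13.205956 + 0.065712 = 13.271668
denominator = 5 + 13 - 2 = 16
s_p^2 = 13.271668 / 16 = 0.82947925
s_p = sqrt(0.82947925) = 0.9108

0.9108


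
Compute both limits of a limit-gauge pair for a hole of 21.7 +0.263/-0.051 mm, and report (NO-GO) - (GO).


GO = nominal - lower_tol (smallest hole = maximum material condition)
GO = 21.7 - 0.051 = 21.649
NO-GO = nominal + upper_tol (largest hole = least material condition)
NO-GO = 21.7 + 0.263 = 21.963
spread = NO-GO - GO = 21.963 - 21.649 = 0.3140

0.3140


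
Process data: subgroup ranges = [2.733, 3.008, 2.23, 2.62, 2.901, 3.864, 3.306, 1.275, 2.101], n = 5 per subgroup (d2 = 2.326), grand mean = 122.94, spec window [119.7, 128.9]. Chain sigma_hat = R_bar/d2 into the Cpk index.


R_bar = (2.733 + 3.008 + 2.23 + 2.62 + 2.901 + 3.864 + 3.306 + 1.275 + 2.101) / 9 = 2.6708889
sigma = R_bar / d2 = 2.6708889 / 2.326 = 1.1482755
Cp = (USL - LSL)/(6*sigma) = (128.9 - 119.7)/(6*1.1482755) = 1.3353
Cpu = (128.9 - 122.94)/(3*1.1482755) = 1.7301
Cpl = (122.94 - 119.7)/(3*1.1482755) = 0.9405
Cpk = min(Cpu, Cpl) = 0.9405

0.9405


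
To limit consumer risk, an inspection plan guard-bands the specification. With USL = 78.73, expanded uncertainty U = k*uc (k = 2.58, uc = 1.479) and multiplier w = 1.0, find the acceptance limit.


U = k * uc = 2.58 * 1.479 = 3.81582
guard band g = w * U = 1.0 * 3.81582 = 3.81582
AL = USL - g = 78.73 - 3.81582
AL = 74.9142

74.9142


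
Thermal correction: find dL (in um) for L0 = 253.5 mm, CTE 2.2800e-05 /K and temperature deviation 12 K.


dL = L * alpha * dT
= 253.5 * 2.2800e-05 * 12
= 0.0693576 mm
dL_um = 0.0693576 * 1000 = 69.3576 um

69.3576


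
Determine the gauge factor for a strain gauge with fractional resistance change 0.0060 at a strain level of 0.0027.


GF = (dR/R) / epsilon
= 0.0060 / 0.0027
= 2.2222

2.2222


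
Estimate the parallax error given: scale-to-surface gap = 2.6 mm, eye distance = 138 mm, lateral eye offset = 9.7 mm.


error = h * offset / d
= 2.6 * 9.7 / 138
= 0.1828

0.1828


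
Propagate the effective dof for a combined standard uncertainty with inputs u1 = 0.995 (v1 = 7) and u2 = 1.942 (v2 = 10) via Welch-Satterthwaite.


uc = sqrt(u1^2 + u2^2) = sqrt(0.995^2 + 1.942^2) = 2.1820607
v_eff = uc^4 / (u1^4/v1 + u2^4/v2)
= 2.1820607^4 / (0.995^4/7 + 1.942^4/10)
= 22.670824 / 1.56234
v_eff = 14.5108

14.5108


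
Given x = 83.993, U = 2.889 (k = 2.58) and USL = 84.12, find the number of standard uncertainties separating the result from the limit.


u = U / k = 2.889 / 2.58 = 1.1197674
margin = |USL - x| = |84.12 - 83.993| = 0.127
z = margin / u = 0.127 / 1.1197674
z = 0.1134

0.1134


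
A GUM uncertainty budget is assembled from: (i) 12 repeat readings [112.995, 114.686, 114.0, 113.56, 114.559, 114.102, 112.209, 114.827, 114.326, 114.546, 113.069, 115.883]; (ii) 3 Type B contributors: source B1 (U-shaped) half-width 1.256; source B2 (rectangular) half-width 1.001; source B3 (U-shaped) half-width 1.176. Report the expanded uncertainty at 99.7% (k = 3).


mean = (112.995 + 114.686 + 114.0 + 113.56 + 114.559 + 114.102 + 112.209 + 114.827 + 114.326 + 114.546 + 113.069 + 115.883) / 12 = 114.0635
s = sqrt(sum((x - mean)^2)/(n-1)) = 0.98429352
u_A = s / sqrt(n) = 0.98429352 / sqrt(12) = 0.28414106
u_B1 = 1.256 / sqrt(2) = 0.88812612
u_B2 = 1.001 / sqrt(3) = 0.57792762
u_B3 = 1.176 / sqrt(2) = 0.83155757
uc = sqrt(0.28414106^2 + 0.88812612^2 + 0.57792762^2 + 0.83155757^2) = 1.3765873
U = k * uc = 3 * 1.3765873
U = 4.1298

4.1298


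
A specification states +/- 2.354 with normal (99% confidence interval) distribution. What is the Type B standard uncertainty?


u_B = half_width / 2.576
u_B = 2.354 / 2.576
u_B = 0.9138

0.9138


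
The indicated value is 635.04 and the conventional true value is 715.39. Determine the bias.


Systematic error = measured - true
= 635.04 - 715.39
= -80.3500

-80.3500


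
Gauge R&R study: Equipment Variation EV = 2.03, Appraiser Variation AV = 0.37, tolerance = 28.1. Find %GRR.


GRR = sqrt(EV^2 + AV^2) = sqrt(2.03^2 + 0.37^2) = 2.0634437
%GRR = GRR / tol * 100 = 2.0634437 / 28.1 * 100
%GRR = 7.3432

7.3432


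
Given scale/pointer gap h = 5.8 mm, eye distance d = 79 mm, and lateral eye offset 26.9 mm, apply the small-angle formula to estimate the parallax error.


error = h * offset / d
= 5.8 * 26.9 / 79
= 1.9749

1.9749


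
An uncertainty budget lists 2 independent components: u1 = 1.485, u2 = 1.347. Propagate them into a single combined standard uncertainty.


uc = sqrt(1.485^2 + 1.347^2)
uc = sqrt(4.019634)
uc = 2.0049

2.0049


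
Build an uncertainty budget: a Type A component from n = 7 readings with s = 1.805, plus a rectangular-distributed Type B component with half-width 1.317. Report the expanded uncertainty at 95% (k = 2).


u_A = s / sqrt(n) = 1.805 / sqrt(7) = 0.68222587
u_B = half_width / sqrt(3) = 1.317 / sqrt(3) = 0.7603703
uc = sqrt(u_A^2 + u_B^2) = sqrt(0.68222587^2 + 0.7603703^2) = 1.021565
U = k * uc = 2 * 1.021565
U = 2.0431

2.0431


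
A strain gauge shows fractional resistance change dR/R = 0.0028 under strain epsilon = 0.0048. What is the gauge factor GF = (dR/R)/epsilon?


GF = (dR/R) / epsilon
= 0.0028 / 0.0048
= 0.5833

0.5833


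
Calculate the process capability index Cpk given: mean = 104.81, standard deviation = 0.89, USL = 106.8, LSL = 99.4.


Cpu = (USL - mean) / (3*sigma) = (106.8 - 104.81) / (3*0.89) = 0.7453
Cpl = (mean - LSL) / (3*sigma) = (104.81 - 99.4) / (3*0.89) = 2.0262
Cpk = min(Cpu, Cpl) = 0.7453

0.7453


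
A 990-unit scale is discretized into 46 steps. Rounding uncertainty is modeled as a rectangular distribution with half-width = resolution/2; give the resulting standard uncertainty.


resolution = range / divisions
resolution = 990 / 46 = 21.521739
u_res = resolution / (2*sqrt(3))
u_res = 21.521739 / 3.4641016
u_res = 6.2128

6.2128


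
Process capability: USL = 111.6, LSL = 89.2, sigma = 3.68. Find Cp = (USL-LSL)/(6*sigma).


Cp = (USL - LSL) / (6 * sigma)
= (111.6 - 89.2) / (6 * 3.68)
= 22.4000 / 22.0800
= 1.0145

1.0145


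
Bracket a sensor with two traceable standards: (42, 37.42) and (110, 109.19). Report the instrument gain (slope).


slope = (y2 - y1) / (x2 - x1)
= (109.19 - 37.42) / (110 - 42)
= 71.7700 / 68
= 1.0554

1.0554


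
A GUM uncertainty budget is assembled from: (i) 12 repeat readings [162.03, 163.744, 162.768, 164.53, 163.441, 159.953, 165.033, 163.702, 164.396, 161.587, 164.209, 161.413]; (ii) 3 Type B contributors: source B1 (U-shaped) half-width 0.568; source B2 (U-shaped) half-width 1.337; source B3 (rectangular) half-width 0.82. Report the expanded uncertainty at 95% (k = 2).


mean = (162.03 + 163.744 + 162.768 + 164.53 + 163.441 + 159.953 + 165.033 + 163.702 + 164.396 + 161.587 + 164.209 + 161.413) / 12 = 163.0671667
s = sqrt(sum((x - mean)^2)/(n-1)) = 1.5334228
u_A = s / sqrt(n) = 1.5334228 / sqrt(12) = 0.44266103
u_B1 = 0.568 / sqrt(2) = 0.40163665
u_B2 = 1.337 / sqrt(2) = 0.94540177
u_B3 = 0.82 / sqrt(3) = 0.47342722
uc = sqrt(0.44266103^2 + 0.40163665^2 + 0.94540177^2 + 0.47342722^2) = 1.2145693
U = k * uc = 2 * 1.2145693
U = 2.4291

2.4291


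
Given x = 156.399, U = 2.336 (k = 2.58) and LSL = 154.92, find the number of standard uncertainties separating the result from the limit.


u = U / k = 2.336 / 2.58 = 0.90542636
margin = |LSL - x| = |154.92 - 156.399| = 1.479
z = margin / u = 1.479 / 0.90542636
z = 1.6335

1.6335


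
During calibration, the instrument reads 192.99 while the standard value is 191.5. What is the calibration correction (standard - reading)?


Correction = standard - reading
= 191.5 - 192.99
= -1.4900

-1.4900


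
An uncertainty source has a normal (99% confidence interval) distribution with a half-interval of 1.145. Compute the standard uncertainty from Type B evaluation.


u_B = half_width / 2.576
u_B = 1.145 / 2.576
u_B = 0.4445

0.4445


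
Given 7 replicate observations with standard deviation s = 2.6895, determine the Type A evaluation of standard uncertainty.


u_A = s / sqrt(n)
u_A = 2.6895 / sqrt(7)
u_A = 2.6895 / 2.6457513
u_A = 1.0165

1.0165


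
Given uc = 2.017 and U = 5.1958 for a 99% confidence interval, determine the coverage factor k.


k = U / uc
k = 5.1958 / 2.017
k = 2.576

2.576


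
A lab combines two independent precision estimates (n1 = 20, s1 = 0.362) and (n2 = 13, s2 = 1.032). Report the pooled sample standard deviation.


s_p = sqrt(((n1-1)*s1^2 + (n2-1)*s2^2) / (n1+n2-2))
numerator = (20-1)*0.362^2 + (13-1)*1.032^2 = 2.489836 + 12.780288 = 15.270124
denominator = 20 + 13 - 2 = 31
s_p^2 = 15.270124 / 31 = 0.49258465
s_p = sqrt(0.49258465) = 0.7018

0.7018


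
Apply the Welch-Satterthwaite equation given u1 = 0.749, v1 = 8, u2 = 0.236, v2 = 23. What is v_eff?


uc = sqrt(u1^2 + u2^2) = sqrt(0.749^2 + 0.236^2) = 0.78530058
v_eff = uc^4 / (u1^4/v1 + u2^4/v2)
= 0.78530058^4 / (0.749^4/8 + 0.236^4/23)
= 0.38031519 / 0.039475137
v_eff = 9.6343

9.6343


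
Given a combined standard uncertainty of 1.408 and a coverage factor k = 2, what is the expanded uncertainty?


U = k * uc
U = 2 * 1.408
U = 2.8160

2.8160


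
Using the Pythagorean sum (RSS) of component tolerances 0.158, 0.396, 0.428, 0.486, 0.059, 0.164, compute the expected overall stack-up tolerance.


RSS = sqrt(0.158^2 + 0.396^2 + 0.428^2 + 0.486^2 + 0.059^2 + 0.164^2)
= sqrt(0.631537)
= 0.7947

0.7947


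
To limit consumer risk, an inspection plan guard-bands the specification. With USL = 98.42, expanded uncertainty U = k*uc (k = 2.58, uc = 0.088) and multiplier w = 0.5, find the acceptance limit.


U = k * uc = 2.58 * 0.088 = 0.22704
guard band g = w * U = 0.5 * 0.22704 = 0.11352
AL = USL - g = 98.42 - 0.11352
AL = 98.3065

98.3065


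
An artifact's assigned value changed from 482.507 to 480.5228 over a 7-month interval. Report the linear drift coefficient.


rate = (v2 - v1) / months
= (480.5228 - 482.507) / 7
= -1.9842 / 7
= -0.2835

-0.2835


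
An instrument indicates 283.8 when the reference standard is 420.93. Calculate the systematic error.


Systematic error = measured - true
= 283.8 - 420.93
= -137.1300

-137.1300


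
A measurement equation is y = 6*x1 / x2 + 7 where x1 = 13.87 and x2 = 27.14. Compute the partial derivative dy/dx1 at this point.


y = 6*x1 / x2 + 7
dy/dx1 = 6/x2
Evaluate at x2 = 27.14: c1 = 6 / 27.14
c1 = 0.2211

0.2211


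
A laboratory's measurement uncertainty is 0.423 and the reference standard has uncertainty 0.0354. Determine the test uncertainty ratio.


TUR = u_lab / u_ref
= 0.423 / 0.0354
= 11.9492

11.9492


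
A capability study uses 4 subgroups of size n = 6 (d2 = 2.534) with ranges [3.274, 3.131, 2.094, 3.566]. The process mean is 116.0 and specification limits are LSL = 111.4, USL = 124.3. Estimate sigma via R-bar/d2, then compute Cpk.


R_bar = (3.274 + 3.131 + 2.094 + 3.566) / 4 = 3.01625
sigma = R_bar / d2 = 3.01625 / 2.534 = 1.1903118
Cp = (USL - LSL)/(6*sigma) = (124.3 - 111.4)/(6*1.1903118) = 1.8062
Cpu = (124.3 - 116.0)/(3*1.1903118) = 2.3243
Cpl = (116.0 - 111.4)/(3*1.1903118) = 1.2882
Cpk = min(Cpu, Cpl) = 1.2882

1.2882


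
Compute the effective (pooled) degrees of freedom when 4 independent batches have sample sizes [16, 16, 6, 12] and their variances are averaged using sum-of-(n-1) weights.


nu = sum_i (n_i - 1)
nu = ((16 - 1) + (16 - 1) + (6 - 1) + (12 - 1))
nu = 15 + 15 + 5 + 11
nu = 46

46


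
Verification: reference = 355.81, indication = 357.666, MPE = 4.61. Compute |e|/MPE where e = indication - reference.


e = indication - reference = 357.666 - 355.81 = 1.8560
|e| = 1.8560
ratio = |e| / MPE = 1.8560 / 4.61
ratio = 0.4026

0.4026


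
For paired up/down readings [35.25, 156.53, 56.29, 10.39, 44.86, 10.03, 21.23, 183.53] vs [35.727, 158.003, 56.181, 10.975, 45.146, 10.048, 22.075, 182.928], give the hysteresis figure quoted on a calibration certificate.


|35.25 - 35.727| = 0.4770
|156.53 - 158.003| = 1.4730
|56.29 - 56.181| = 0.1090
|10.39 - 10.975| = 0.5850
|44.86 - 45.146| = 0.2860
|10.03 - 10.048| = 0.0180
|21.23 - 22.075| = 0.8450
|183.53 - 182.928| = 0.6020
hysteresis = max(diffs) = 1.4730

1.4730
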